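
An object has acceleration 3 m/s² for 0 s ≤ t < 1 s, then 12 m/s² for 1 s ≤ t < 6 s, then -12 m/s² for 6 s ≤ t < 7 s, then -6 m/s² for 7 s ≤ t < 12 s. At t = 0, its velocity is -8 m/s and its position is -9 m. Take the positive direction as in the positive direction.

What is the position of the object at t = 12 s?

298.5 m

On each constant-a segment, Δv = aΔt and Δx = v₀Δt + ½aΔt²; chain segment to segment.
0–1 s: v starts -8 m/s; Δx = -8·1 + ½·3·1² = -6.5 m; v ends -5 m/s.
1–6 s: v starts -5 m/s; Δx = -5·5 + ½·12·5² = 125 m; v ends 55 m/s.
6–7 s: v starts 55 m/s; Δx = 55·1 + ½·-12·1² = 49 m; v ends 43 m/s.
7–12 s: v starts 43 m/s; Δx = 43·5 + ½·-6·5² = 140 m; v ends 13 m/s.
x(12) = -9 + Σ Δx = 298.5 m.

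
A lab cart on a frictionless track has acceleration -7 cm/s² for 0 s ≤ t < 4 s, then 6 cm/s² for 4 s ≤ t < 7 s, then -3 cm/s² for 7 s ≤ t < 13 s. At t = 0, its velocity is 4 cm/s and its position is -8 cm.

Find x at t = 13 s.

On each constant-a segment, Δv = aΔt and Δx = v₀Δt + ½aΔt²; chain segment to segment.
0–4 s: v starts 4 cm/s; Δx = 4·4 + ½·-7·4² = -40 cm; v ends -24 cm/s.
4–7 s: v starts -24 cm/s; Δx = -24·3 + ½·6·3² = -45 cm; v ends -6 cm/s.
7–13 s: v starts -6 cm/s; Δx = -6·6 + ½·-3·6² = -90 cm; v ends -24 cm/s.
x(13) = -8 + Σ Δx = -183 cm.

-183 cm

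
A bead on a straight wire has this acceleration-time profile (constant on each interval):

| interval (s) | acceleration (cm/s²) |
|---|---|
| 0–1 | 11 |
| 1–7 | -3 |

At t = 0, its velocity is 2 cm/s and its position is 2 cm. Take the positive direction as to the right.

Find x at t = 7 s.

33.5 cm

On each constant-a segment, Δv = aΔt and Δx = v₀Δt + ½aΔt²; chain segment to segment.
0–1 s: v starts 2 cm/s; Δx = 2·1 + ½·11·1² = 7.5 cm; v ends 13 cm/s.
1–7 s: v starts 13 cm/s; Δx = 13·6 + ½·-3·6² = 24 cm; v ends -5 cm/s.
x(7) = 2 + Σ Δx = 33.5 cm.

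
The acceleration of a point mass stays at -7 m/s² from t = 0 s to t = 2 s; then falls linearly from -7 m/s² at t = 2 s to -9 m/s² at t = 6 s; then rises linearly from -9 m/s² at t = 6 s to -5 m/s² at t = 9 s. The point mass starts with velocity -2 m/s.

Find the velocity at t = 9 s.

-69 m/s

Δv equals the area under the a-t graph; then v = v₀ + Δv.
0–2 s: -7 × 2 = -14 m/s
2–6 s: ½(-7 + -9)(4) = -32 m/s
6–9 s: ½(-9 + -5)(3) = -21 m/s
Δv = -67 m/s, so v(9) = -2 + (-67) = -69 m/s.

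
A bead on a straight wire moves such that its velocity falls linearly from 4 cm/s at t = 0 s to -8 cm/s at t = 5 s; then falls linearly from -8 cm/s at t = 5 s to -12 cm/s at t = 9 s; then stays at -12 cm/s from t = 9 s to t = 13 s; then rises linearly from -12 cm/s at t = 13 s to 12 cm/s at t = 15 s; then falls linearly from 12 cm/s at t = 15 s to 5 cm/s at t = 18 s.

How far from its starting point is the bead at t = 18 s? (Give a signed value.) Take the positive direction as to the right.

-72.5 cm

Net displacement equals the area under the velocity-time graph (areas below the axis count negative).
0–5 s: ½(4 + -8)(5) = -10 cm
5–9 s: ½(-8 + -12)(4) = -40 cm
9–13 s: -12 × 4 = -48 cm
13–15 s: ½(-12 + 12)(2) = 0 cm
15–18 s: ½(12 + 5)(3) = 25.5 cm
Net displacement = -72.5 cm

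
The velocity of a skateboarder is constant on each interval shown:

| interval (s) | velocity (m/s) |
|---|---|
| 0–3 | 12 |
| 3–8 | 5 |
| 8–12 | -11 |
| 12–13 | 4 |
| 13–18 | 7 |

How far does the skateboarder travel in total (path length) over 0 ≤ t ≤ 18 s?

144 m

Distance (not displacement) is the total path length: add the absolute areas under v-t.
0–3 s: |12| × 3 = 36 m
3–8 s: |5| × 5 = 25 m
8–12 s: |-11| × 4 = 44 m
12–13 s: |4| × 1 = 4 m
13–18 s: |7| × 5 = 35 m
Total distance = 144 m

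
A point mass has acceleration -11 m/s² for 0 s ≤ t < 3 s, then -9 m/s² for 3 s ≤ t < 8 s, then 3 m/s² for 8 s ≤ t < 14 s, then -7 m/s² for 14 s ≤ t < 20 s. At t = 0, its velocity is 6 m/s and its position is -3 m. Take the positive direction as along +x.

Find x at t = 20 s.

-1110 m

On each constant-a segment, Δv = aΔt and Δx = v₀Δt + ½aΔt²; chain segment to segment.
0–3 s: v starts 6 m/s; Δx = 6·3 + ½·-11·3² = -31.5 m; v ends -27 m/s.
3–8 s: v starts -27 m/s; Δx = -27·5 + ½·-9·5² = -247.5 m; v ends -72 m/s.
8–14 s: v starts -72 m/s; Δx = -72·6 + ½·3·6² = -378 m; v ends -54 m/s.
14–20 s: v starts -54 m/s; Δx = -54·6 + ½·-7·6² = -450 m; v ends -96 m/s.
x(20) = -3 + Σ Δx = -1110 m.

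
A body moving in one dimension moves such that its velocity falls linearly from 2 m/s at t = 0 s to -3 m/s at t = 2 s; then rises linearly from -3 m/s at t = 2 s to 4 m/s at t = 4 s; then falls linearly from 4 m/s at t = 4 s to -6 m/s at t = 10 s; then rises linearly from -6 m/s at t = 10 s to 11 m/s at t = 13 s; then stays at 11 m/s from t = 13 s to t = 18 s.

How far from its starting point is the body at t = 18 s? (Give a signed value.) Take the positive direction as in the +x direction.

56.5 m

Net displacement equals the area under the velocity-time graph (areas below the axis count negative).
0–2 s: ½(2 + -3)(2) = -1 m
2–4 s: ½(-3 + 4)(2) = 1 m
4–10 s: ½(4 + -6)(6) = -6 m
10–13 s: ½(-6 + 11)(3) = 7.5 m
13–18 s: 11 × 5 = 55 m
Net displacement = 56.5 m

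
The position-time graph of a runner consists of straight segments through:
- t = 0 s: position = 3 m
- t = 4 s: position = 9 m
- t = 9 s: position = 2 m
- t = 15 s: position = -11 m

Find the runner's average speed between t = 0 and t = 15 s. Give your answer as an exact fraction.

26/15 m/s

Average speed = (total path length)/(elapsed time); on a piecewise-linear x-t graph the path length is Σ|Δx|.
0–4 s: |Δx| = |9 − 3| = 6 m
4–9 s: |Δx| = |2 − 9| = 7 m
9–15 s: |Δx| = |-11 − 2| = 13 m
Total path = 26 m; average speed = 26/15 = 26/15 m/s.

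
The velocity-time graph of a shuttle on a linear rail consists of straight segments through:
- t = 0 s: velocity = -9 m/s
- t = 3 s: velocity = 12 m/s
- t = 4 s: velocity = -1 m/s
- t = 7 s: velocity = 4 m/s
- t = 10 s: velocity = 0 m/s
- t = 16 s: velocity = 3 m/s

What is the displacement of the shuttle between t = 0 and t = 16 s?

29.5 m

Displacement is the signed area under the v-t curve.
0–3 s: ½(-9 + 12)(3) = 4.5 m
3–4 s: ½(12 + -1)(1) = 5.5 m
4–7 s: ½(-1 + 4)(3) = 4.5 m
7–10 s: ½(4 + 0)(3) = 6 m
10–16 s: ½(0 + 3)(6) = 9 m
Net displacement = 29.5 m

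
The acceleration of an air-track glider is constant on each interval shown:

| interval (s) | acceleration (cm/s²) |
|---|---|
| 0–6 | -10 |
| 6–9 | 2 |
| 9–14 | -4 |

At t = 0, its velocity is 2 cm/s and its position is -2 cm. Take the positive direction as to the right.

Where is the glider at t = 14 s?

On each constant-a segment, Δv = aΔt and Δx = v₀Δt + ½aΔt²; chain segment to segment.
0–6 s: v starts 2 cm/s; Δx = 2·6 + ½·-10·6² = -168 cm; v ends -58 cm/s.
6–9 s: v starts -58 cm/s; Δx = -58·3 + ½·2·3² = -165 cm; v ends -52 cm/s.
9–14 s: v starts -52 cm/s; Δx = -52·5 + ½·-4·5² = -310 cm; v ends -72 cm/s.
x(14) = -2 + Σ Δx = -645 cm.

-645 cm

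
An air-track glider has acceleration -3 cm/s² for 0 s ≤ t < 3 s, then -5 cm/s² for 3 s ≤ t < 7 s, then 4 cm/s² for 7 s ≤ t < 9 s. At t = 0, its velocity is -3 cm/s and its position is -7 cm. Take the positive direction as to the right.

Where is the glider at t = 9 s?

On each constant-a segment, Δv = aΔt and Δx = v₀Δt + ½aΔt²; chain segment to segment.
0–3 s: v starts -3 cm/s; Δx = -3·3 + ½·-3·3² = -22.5 cm; v ends -12 cm/s.
3–7 s: v starts -12 cm/s; Δx = -12·4 + ½·-5·4² = -88 cm; v ends -32 cm/s.
7–9 s: v starts -32 cm/s; Δx = -32·2 + ½·4·2² = -56 cm; v ends -24 cm/s.
x(9) = -7 + Σ Δx = -173.5 cm.

-173.5 cm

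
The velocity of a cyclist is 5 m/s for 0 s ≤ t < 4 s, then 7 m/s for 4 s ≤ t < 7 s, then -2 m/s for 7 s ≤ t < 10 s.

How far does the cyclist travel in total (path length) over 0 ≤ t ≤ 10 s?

Distance (not displacement) is the total path length: add the absolute areas under v-t.
0–4 s: |5| × 4 = 20 m
4–7 s: |7| × 3 = 21 m
7–10 s: |-2| × 3 = 6 m
Total distance = 47 m

47 m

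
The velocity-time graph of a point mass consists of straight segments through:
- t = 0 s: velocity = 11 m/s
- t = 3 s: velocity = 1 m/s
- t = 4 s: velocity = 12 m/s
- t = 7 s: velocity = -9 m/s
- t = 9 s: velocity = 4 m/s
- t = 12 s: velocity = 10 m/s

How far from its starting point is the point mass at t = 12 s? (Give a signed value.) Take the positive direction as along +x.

Net displacement equals the area under the velocity-time graph (areas below the axis count negative).
0–3 s: ½(11 + 1)(3) = 18 m
3–4 s: ½(1 + 12)(1) = 6.5 m
4–7 s: ½(12 + -9)(3) = 4.5 m
7–9 s: ½(-9 + 4)(2) = -5 m
9–12 s: ½(4 + 10)(3) = 21 m
Net displacement = 45 m

45 m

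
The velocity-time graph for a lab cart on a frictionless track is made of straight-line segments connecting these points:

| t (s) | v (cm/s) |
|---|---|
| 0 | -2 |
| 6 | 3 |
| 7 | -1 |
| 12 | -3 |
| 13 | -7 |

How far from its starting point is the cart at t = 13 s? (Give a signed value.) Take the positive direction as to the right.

-11 cm

Displacement is the signed area under the v-t curve.
0–6 s: ½(-2 + 3)(6) = 3 cm
6–7 s: ½(3 + -1)(1) = 1 cm
7–12 s: ½(-1 + -3)(5) = -10 cm
12–13 s: ½(-3 + -7)(1) = -5 cm
Net displacement = -11 cm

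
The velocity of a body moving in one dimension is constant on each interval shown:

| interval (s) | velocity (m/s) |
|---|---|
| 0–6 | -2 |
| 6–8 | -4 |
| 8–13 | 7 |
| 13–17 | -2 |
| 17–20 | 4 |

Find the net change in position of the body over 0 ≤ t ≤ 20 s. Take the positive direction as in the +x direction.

19 m

Displacement is the signed area under the v-t curve.
0–6 s: -2 × 6 = -12 m
6–8 s: -4 × 2 = -8 m
8–13 s: 7 × 5 = 35 m
13–17 s: -2 × 4 = -8 m
17–20 s: 4 × 3 = 12 m
Net displacement = 19 m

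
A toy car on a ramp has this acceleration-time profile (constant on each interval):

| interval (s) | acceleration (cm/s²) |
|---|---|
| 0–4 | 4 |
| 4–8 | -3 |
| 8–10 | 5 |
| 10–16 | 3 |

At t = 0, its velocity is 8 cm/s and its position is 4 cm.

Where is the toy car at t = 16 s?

On each constant-a segment, Δv = aΔt and Δx = v₀Δt + ½aΔt²; chain segment to segment.
0–4 s: v starts 8 cm/s; Δx = 8·4 + ½·4·4² = 64 cm; v ends 24 cm/s.
4–8 s: v starts 24 cm/s; Δx = 24·4 + ½·-3·4² = 72 cm; v ends 12 cm/s.
8–10 s: v starts 12 cm/s; Δx = 12·2 + ½·5·2² = 34 cm; v ends 22 cm/s.
10–16 s: v starts 22 cm/s; Δx = 22·6 + ½·3·6² = 186 cm; v ends 40 cm/s.
x(16) = 4 + Σ Δx = 360 cm.

360 cm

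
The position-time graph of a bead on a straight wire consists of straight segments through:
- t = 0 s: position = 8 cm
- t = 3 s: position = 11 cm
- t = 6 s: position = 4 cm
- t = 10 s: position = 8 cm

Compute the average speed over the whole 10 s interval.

1.4 cm/s

Average speed = (total path length)/(elapsed time); on a piecewise-linear x-t graph the path length is Σ|Δx|.
0–3 s: |Δx| = |11 − 8| = 3 cm
3–6 s: |Δx| = |4 − 11| = 7 cm
6–10 s: |Δx| = |8 − 4| = 4 cm
Total path = 14 cm; average speed = 14/10 = 1.4 cm/s.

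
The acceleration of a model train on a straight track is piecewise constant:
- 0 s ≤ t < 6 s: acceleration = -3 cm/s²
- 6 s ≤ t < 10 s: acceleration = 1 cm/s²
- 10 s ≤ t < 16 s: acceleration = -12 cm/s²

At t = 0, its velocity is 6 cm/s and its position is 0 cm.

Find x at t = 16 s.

On each constant-a segment, Δv = aΔt and Δx = v₀Δt + ½aΔt²; chain segment to segment.
0–6 s: v starts 6 cm/s; Δx = 6·6 + ½·-3·6² = -18 cm; v ends -12 cm/s.
6–10 s: v starts -12 cm/s; Δx = -12·4 + ½·1·4² = -40 cm; v ends -8 cm/s.
10–16 s: v starts -8 cm/s; Δx = -8·6 + ½·-12·6² = -264 cm; v ends -80 cm/s.
x(16) = 0 + Σ Δx = -322 cm.

-322 cm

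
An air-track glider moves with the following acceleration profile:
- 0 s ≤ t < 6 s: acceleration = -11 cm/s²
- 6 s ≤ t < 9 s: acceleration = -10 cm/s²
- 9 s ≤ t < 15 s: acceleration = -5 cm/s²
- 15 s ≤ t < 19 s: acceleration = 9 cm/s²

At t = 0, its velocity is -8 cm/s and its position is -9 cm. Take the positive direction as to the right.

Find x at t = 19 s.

On each constant-a segment, Δv = aΔt and Δx = v₀Δt + ½aΔt²; chain segment to segment.
0–6 s: v starts -8 cm/s; Δx = -8·6 + ½·-11·6² = -246 cm; v ends -74 cm/s.
6–9 s: v starts -74 cm/s; Δx = -74·3 + ½·-10·3² = -267 cm; v ends -104 cm/s.
9–15 s: v starts -104 cm/s; Δx = -104·6 + ½·-5·6² = -714 cm; v ends -134 cm/s.
15–19 s: v starts -134 cm/s; Δx = -134·4 + ½·9·4² = -464 cm; v ends -98 cm/s.
x(19) = -9 + Σ Δx = -1700 cm.

-1700 cm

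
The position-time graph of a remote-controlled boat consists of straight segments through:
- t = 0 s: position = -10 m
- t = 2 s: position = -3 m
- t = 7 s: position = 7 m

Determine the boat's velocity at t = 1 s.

Velocity is the slope of the x-t graph on 0–2 s: (-3 − -10)/(2 − 0) = 3.5 m/s.

3.5 m/s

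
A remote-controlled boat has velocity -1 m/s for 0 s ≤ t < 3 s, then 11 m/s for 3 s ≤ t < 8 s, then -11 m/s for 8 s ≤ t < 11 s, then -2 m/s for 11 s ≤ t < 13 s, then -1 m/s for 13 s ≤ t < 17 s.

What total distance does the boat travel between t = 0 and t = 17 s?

Total distance travelled is ∫|v| dt — sum the magnitudes of each area piece.
0–3 s: |-1| × 3 = 3 m
3–8 s: |11| × 5 = 55 m
8–11 s: |-11| × 3 = 33 m
11–13 s: |-2| × 2 = 4 m
13–17 s: |-1| × 4 = 4 m
Total distance = 99 m

99 m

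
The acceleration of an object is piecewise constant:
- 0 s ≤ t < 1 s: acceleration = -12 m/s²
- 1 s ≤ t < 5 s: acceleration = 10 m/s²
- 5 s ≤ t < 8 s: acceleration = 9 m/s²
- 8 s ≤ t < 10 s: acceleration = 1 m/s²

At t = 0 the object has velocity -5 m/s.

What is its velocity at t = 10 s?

52 m/s

Δv equals the area under the a-t graph; then v = v₀ + Δv.
0–1 s: -12 × 1 = -12 m/s
1–5 s: 10 × 4 = 40 m/s
5–8 s: 9 × 3 = 27 m/s
8–10 s: 1 × 2 = 2 m/s
Δv = 57 m/s, so v(10) = -5 + (57) = 52 m/s.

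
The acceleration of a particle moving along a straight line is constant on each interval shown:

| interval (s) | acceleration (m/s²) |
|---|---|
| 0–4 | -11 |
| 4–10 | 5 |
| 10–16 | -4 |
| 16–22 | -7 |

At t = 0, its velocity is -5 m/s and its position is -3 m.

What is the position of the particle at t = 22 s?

-885 m

On each constant-a segment, Δv = aΔt and Δx = v₀Δt + ½aΔt²; chain segment to segment.
0–4 s: v starts -5 m/s; Δx = -5·4 + ½·-11·4² = -108 m; v ends -49 m/s.
4–10 s: v starts -49 m/s; Δx = -49·6 + ½·5·6² = -204 m; v ends -19 m/s.
10–16 s: v starts -19 m/s; Δx = -19·6 + ½·-4·6² = -186 m; v ends -43 m/s.
16–22 s: v starts -43 m/s; Δx = -43·6 + ½·-7·6² = -384 m; v ends -85 m/s.
x(22) = -3 + Σ Δx = -885 m.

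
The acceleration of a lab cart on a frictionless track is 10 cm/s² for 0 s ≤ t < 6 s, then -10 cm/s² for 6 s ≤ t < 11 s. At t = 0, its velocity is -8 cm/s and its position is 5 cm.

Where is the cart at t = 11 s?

On each constant-a segment, Δv = aΔt and Δx = v₀Δt + ½aΔt²; chain segment to segment.
0–6 s: v starts -8 cm/s; Δx = -8·6 + ½·10·6² = 132 cm; v ends 52 cm/s.
6–11 s: v starts 52 cm/s; Δx = 52·5 + ½·-10·5² = 135 cm; v ends 2 cm/s.
x(11) = 5 + Σ Δx = 272 cm.

272 cm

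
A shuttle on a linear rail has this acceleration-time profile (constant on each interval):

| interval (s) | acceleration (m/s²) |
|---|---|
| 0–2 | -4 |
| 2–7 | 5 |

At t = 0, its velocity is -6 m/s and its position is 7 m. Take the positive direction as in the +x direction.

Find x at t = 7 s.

-20.5 m

On each constant-a segment, Δv = aΔt and Δx = v₀Δt + ½aΔt²; chain segment to segment.
0–2 s: v starts -6 m/s; Δx = -6·2 + ½·-4·2² = -20 m; v ends -14 m/s.
2–7 s: v starts -14 m/s; Δx = -14·5 + ½·5·5² = -7.5 m; v ends 11 m/s.
x(7) = 7 + Σ Δx = -20.5 m.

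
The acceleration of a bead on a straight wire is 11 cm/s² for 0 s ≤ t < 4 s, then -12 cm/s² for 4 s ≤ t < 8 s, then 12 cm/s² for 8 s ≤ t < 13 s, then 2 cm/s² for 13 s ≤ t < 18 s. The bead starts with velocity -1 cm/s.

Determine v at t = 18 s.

Δv equals the area under the a-t graph; then v = v₀ + Δv.
0–4 s: 11 × 4 = 44 cm/s
4–8 s: -12 × 4 = -48 cm/s
8–13 s: 12 × 5 = 60 cm/s
13–18 s: 2 × 5 = 10 cm/s
Δv = 66 cm/s, so v(18) = -1 + (66) = 65 cm/s.

65 cm/s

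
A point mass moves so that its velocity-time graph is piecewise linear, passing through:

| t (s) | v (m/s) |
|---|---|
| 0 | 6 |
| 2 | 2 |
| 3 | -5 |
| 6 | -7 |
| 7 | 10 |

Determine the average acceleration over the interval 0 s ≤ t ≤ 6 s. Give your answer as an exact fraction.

Average acceleration = Δv/Δt = (-7 − 6)/(6 − 0) = -13/6 m/s².

-13/6 m/s²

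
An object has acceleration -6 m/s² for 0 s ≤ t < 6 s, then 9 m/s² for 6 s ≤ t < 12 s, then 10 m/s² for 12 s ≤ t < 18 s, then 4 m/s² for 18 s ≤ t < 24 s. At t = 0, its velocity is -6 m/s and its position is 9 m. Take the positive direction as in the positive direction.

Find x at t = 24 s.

531 m

On each constant-a segment, Δv = aΔt and Δx = v₀Δt + ½aΔt²; chain segment to segment.
0–6 s: v starts -6 m/s; Δx = -6·6 + ½·-6·6² = -144 m; v ends -42 m/s.
6–12 s: v starts -42 m/s; Δx = -42·6 + ½·9·6² = -90 m; v ends 12 m/s.
12–18 s: v starts 12 m/s; Δx = 12·6 + ½·10·6² = 252 m; v ends 72 m/s.
18–24 s: v starts 72 m/s; Δx = 72·6 + ½·4·6² = 504 m; v ends 96 m/s.
x(24) = 9 + Σ Δx = 531 m.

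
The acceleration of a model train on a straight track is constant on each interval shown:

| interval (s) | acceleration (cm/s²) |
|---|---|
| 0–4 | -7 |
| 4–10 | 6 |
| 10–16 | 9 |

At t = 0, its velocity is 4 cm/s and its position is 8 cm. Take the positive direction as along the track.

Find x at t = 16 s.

166 cm

On each constant-a segment, Δv = aΔt and Δx = v₀Δt + ½aΔt²; chain segment to segment.
0–4 s: v starts 4 cm/s; Δx = 4·4 + ½·-7·4² = -40 cm; v ends -24 cm/s.
4–10 s: v starts -24 cm/s; Δx = -24·6 + ½·6·6² = -36 cm; v ends 12 cm/s.
10–16 s: v starts 12 cm/s; Δx = 12·6 + ½·9·6² = 234 cm; v ends 66 cm/s.
x(16) = 8 + Σ Δx = 166 cm.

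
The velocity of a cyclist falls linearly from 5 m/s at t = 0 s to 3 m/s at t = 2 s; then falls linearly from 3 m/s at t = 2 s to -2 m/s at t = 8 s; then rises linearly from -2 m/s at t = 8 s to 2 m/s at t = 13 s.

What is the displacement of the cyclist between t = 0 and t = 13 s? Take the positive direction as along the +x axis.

Net displacement equals the area under the velocity-time graph (areas below the axis count negative).
0–2 s: ½(5 + 3)(2) = 8 m
2–8 s: ½(3 + -2)(6) = 3 m
8–13 s: ½(-2 + 2)(5) = 0 m
Net displacement = 11 m

11 m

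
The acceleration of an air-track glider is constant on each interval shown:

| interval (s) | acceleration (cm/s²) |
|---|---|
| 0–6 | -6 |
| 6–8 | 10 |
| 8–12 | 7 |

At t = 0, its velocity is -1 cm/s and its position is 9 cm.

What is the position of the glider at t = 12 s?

On each constant-a segment, Δv = aΔt and Δx = v₀Δt + ½aΔt²; chain segment to segment.
0–6 s: v starts -1 cm/s; Δx = -1·6 + ½·-6·6² = -114 cm; v ends -37 cm/s.
6–8 s: v starts -37 cm/s; Δx = -37·2 + ½·10·2² = -54 cm; v ends -17 cm/s.
8–12 s: v starts -17 cm/s; Δx = -17·4 + ½·7·4² = -12 cm; v ends 11 cm/s.
x(12) = 9 + Σ Δx = -171 cm.

-171 cm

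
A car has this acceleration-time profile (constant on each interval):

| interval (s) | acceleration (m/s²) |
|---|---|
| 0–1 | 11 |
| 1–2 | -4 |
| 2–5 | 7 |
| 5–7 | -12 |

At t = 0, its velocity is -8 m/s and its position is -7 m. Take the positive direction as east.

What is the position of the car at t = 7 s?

36 m

On each constant-a segment, Δv = aΔt and Δx = v₀Δt + ½aΔt²; chain segment to segment.
0–1 s: v starts -8 m/s; Δx = -8·1 + ½·11·1² = -2.5 m; v ends 3 m/s.
1–2 s: v starts 3 m/s; Δx = 3·1 + ½·-4·1² = 1 m; v ends -1 m/s.
2–5 s: v starts -1 m/s; Δx = -1·3 + ½·7·3² = 28.5 m; v ends 20 m/s.
5–7 s: v starts 20 m/s; Δx = 20·2 + ½·-12·2² = 16 m; v ends -4 m/s.
x(7) = -7 + Σ Δx = 36 m.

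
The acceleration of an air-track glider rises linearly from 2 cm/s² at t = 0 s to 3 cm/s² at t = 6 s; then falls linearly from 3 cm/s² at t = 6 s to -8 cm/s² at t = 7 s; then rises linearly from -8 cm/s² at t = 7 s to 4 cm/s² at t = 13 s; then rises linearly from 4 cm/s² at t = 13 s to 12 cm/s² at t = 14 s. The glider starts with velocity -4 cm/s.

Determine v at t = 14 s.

Δv equals the area under the a-t graph; then v = v₀ + Δv.
0–6 s: ½(2 + 3)(6) = 15 cm/s
6–7 s: ½(3 + -8)(1) = -2.5 cm/s
7–13 s: ½(-8 + 4)(6) = -12 cm/s
13–14 s: ½(4 + 12)(1) = 8 cm/s
Δv = 8.5 cm/s, so v(14) = -4 + (8.5) = 4.5 cm/s.

4.5 cm/s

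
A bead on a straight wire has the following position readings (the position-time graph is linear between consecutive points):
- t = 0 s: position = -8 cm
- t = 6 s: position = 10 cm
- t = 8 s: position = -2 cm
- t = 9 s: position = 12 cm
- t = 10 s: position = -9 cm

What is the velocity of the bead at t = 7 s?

Velocity is the slope of the x-t graph on 6–8 s: (-2 − 10)/(8 − 6) = -6 cm/s.

-6 cm/s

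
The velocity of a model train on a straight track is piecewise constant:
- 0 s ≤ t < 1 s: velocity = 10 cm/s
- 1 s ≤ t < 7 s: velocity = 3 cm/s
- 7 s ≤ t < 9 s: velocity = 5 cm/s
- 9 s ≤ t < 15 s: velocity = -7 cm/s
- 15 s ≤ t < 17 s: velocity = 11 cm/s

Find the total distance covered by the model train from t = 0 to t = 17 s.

Total distance travelled is ∫|v| dt — sum the magnitudes of each area piece.
0–1 s: |10| × 1 = 10 cm
1–7 s: |3| × 6 = 18 cm
7–9 s: |5| × 2 = 10 cm
9–15 s: |-7| × 6 = 42 cm
15–17 s: |11| × 2 = 22 cm
Total distance = 102 cm

102 cm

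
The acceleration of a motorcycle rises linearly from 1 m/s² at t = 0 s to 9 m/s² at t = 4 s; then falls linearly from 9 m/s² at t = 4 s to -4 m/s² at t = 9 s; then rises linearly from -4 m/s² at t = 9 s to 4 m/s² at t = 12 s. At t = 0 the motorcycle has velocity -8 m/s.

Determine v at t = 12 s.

24.5 m/s

Δv equals the area under the a-t graph; then v = v₀ + Δv.
0–4 s: ½(1 + 9)(4) = 20 m/s
4–9 s: ½(9 + -4)(5) = 12.5 m/s
9–12 s: ½(-4 + 4)(3) = 0 m/s
Δv = 32.5 m/s, so v(12) = -8 + (32.5) = 24.5 m/s.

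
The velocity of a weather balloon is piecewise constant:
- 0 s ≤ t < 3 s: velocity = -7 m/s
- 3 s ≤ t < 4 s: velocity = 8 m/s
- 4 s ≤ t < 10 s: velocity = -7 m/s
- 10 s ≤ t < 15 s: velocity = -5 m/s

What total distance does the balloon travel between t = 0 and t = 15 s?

Distance (not displacement) is the total path length: add the absolute areas under v-t.
0–3 s: |-7| × 3 = 21 m
3–4 s: |8| × 1 = 8 m
4–10 s: |-7| × 6 = 42 m
10–15 s: |-5| × 5 = 25 m
Total distance = 96 m

96 m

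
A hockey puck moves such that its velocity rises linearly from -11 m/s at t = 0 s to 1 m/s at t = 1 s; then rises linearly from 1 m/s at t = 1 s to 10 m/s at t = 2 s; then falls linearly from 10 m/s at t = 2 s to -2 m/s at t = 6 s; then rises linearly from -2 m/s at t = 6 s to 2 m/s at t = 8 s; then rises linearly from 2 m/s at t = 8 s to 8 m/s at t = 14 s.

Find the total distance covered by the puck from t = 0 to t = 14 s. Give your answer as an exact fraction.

719/12 m

Total distance travelled is ∫|v| dt — sum the magnitudes of each area piece.
0–1 s: v = 0 at t = 11/12 s; triangle areas 121/24 + 1/24 = 61/12 m
1–2 s: |½(1 + 10)(1)| = 5.5 m
2–6 s: v = 0 at t = 16/3 s; triangle areas 50/3 + 2/3 = 52/3 m
6–8 s: v = 0 at t = 7 s; triangle areas 1 + 1 = 2 m
8–14 s: |½(2 + 8)(6)| = 30 m
Total distance = 719/12 m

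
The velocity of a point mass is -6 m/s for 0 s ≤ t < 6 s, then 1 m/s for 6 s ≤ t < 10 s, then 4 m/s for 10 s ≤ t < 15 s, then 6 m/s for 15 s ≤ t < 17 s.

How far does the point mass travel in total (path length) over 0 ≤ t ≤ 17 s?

72 m

Total distance travelled is ∫|v| dt — sum the magnitudes of each area piece.
0–6 s: |-6| × 6 = 36 m
6–10 s: |1| × 4 = 4 m
10–15 s: |4| × 5 = 20 m
15–17 s: |6| × 2 = 12 m
Total distance = 72 m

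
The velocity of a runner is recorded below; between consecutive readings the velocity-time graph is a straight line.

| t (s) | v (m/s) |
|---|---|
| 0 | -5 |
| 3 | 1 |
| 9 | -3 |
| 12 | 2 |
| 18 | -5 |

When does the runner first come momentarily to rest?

t = 2.5 s

v changes sign on 0–3 s (from -5 to 1); the graph is linear there, so v = 0 at t = 0 + (5)·(3 − 0)/(1 − -5) = 2.5 s.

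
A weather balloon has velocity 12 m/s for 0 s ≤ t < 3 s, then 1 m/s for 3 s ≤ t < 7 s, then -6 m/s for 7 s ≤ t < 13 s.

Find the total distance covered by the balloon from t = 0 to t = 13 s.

Distance (not displacement) is the total path length: add the absolute areas under v-t.
0–3 s: |12| × 3 = 36 m
3–7 s: |1| × 4 = 4 m
7–13 s: |-6| × 6 = 36 m
Total distance = 76 m

76 m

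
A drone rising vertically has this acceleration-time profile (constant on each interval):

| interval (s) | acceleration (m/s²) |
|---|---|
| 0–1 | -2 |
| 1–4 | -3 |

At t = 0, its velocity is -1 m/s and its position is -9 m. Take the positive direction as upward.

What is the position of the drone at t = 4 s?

On each constant-a segment, Δv = aΔt and Δx = v₀Δt + ½aΔt²; chain segment to segment.
0–1 s: v starts -1 m/s; Δx = -1·1 + ½·-2·1² = -2 m; v ends -3 m/s.
1–4 s: v starts -3 m/s; Δx = -3·3 + ½·-3·3² = -22.5 m; v ends -12 m/s.
x(4) = -9 + Σ Δx = -33.5 m.

-33.5 m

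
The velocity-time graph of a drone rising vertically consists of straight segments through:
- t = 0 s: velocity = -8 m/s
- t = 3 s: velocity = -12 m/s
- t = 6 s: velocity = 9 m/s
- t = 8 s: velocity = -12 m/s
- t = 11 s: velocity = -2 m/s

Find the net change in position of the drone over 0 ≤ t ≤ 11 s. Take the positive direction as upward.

Net displacement equals the area under the velocity-time graph (areas below the axis count negative).
0–3 s: ½(-8 + -12)(3) = -30 m
3–6 s: ½(-12 + 9)(3) = -4.5 m
6–8 s: ½(9 + -12)(2) = -3 m
8–11 s: ½(-12 + -2)(3) = -21 m
Net displacement = -58.5 m

-58.5 m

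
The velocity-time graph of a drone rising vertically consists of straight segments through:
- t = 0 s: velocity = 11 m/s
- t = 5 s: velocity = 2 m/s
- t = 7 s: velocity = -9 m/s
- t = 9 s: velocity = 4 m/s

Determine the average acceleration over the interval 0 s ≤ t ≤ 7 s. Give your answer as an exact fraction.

Average acceleration = Δv/Δt = (-9 − 11)/(7 − 0) = -20/7 m/s².

-20/7 m/s²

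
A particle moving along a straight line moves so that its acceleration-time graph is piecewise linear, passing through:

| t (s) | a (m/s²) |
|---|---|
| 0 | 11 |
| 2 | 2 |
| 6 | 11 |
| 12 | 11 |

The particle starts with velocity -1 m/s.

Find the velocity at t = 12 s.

Δv equals the area under the a-t graph; then v = v₀ + Δv.
0–2 s: ½(11 + 2)(2) = 13 m/s
2–6 s: ½(2 + 11)(4) = 26 m/s
6–12 s: 11 × 6 = 66 m/s
Δv = 105 m/s, so v(12) = -1 + (105) = 104 m/s.

104 m/s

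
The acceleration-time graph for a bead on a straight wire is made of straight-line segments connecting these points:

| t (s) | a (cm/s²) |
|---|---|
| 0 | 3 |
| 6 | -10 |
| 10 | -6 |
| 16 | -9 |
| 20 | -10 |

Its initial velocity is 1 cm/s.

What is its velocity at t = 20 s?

Δv equals the area under the a-t graph; then v = v₀ + Δv.
0–6 s: ½(3 + -10)(6) = -21 cm/s
6–10 s: ½(-10 + -6)(4) = -32 cm/s
10–16 s: ½(-6 + -9)(6) = -45 cm/s
16–20 s: ½(-9 + -10)(4) = -38 cm/s
Δv = -136 cm/s, so v(20) = 1 + (-136) = -135 cm/s.

-135 cm/s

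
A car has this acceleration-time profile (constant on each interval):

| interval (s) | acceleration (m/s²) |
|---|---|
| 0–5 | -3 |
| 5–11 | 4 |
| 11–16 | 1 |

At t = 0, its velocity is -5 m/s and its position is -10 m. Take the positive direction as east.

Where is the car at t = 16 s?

-88 m

On each constant-a segment, Δv = aΔt and Δx = v₀Δt + ½aΔt²; chain segment to segment.
0–5 s: v starts -5 m/s; Δx = -5·5 + ½·-3·5² = -62.5 m; v ends -20 m/s.
5–11 s: v starts -20 m/s; Δx = -20·6 + ½·4·6² = -48 m; v ends 4 m/s.
11–16 s: v starts 4 m/s; Δx = 4·5 + ½·1·5² = 32.5 m; v ends 9 m/s.
x(16) = -10 + Σ Δx = -88 m.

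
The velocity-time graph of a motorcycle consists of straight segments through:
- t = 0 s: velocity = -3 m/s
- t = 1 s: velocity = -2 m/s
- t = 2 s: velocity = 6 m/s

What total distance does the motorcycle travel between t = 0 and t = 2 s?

5 m

Total distance travelled is ∫|v| dt — sum the magnitudes of each area piece.
0–1 s: |½(-3 + -2)(1)| = 2.5 m
1–2 s: v = 0 at t = 1.25 s; triangle areas 0.25 + 2.25 = 2.5 m
Total distance = 5 m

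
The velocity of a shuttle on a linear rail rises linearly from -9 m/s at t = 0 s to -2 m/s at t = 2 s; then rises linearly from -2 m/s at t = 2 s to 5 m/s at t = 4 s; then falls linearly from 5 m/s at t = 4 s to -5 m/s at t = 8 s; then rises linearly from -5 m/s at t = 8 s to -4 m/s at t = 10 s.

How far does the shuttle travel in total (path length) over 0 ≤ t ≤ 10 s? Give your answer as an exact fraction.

Distance (not displacement) is the total path length: add the absolute areas under v-t.
0–2 s: |½(-9 + -2)(2)| = 11 m
2–4 s: v = 0 at t = 18/7 s; triangle areas 4/7 + 25/7 = 29/7 m
4–8 s: v = 0 at t = 6 s; triangle areas 5 + 5 = 10 m
8–10 s: |½(-5 + -4)(2)| = 9 m
Total distance = 239/7 m

239/7 m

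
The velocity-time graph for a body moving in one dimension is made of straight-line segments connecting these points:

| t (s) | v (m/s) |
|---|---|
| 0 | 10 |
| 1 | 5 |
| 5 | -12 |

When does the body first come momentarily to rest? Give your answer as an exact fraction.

v changes sign on 1–5 s (from 5 to -12); the graph is linear there, so v = 0 at t = 1 + (-5)·(5 − 1)/(-12 − 5) = 37/17 s.

t = 37/17 s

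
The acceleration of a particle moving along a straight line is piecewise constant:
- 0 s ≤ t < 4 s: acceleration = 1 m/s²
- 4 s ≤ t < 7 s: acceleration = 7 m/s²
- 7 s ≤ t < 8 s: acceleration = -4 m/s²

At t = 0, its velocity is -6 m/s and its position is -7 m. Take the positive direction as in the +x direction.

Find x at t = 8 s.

On each constant-a segment, Δv = aΔt and Δx = v₀Δt + ½aΔt²; chain segment to segment.
0–4 s: v starts -6 m/s; Δx = -6·4 + ½·1·4² = -16 m; v ends -2 m/s.
4–7 s: v starts -2 m/s; Δx = -2·3 + ½·7·3² = 25.5 m; v ends 19 m/s.
7–8 s: v starts 19 m/s; Δx = 19·1 + ½·-4·1² = 17 m; v ends 15 m/s.
x(8) = -7 + Σ Δx = 19.5 m.

19.5 m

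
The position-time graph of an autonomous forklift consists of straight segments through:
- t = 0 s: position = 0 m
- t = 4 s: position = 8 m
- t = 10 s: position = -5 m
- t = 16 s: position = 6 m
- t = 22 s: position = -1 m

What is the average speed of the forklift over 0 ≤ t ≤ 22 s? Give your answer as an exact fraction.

39/22 m/s

Average speed = (total path length)/(elapsed time); on a piecewise-linear x-t graph the path length is Σ|Δx|.
0–4 s: |Δx| = |8 − 0| = 8 m
4–10 s: |Δx| = |-5 − 8| = 13 m
10–16 s: |Δx| = |6 − -5| = 11 m
16–22 s: |Δx| = |-1 − 6| = 7 m
Total path = 39 m; average speed = 39/22 = 39/22 m/s.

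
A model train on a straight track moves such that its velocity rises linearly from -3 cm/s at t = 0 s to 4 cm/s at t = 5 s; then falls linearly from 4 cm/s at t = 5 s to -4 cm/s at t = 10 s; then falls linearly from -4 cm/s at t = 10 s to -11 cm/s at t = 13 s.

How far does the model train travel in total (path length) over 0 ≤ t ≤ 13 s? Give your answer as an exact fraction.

Total distance travelled is ∫|v| dt — sum the magnitudes of each area piece.
0–5 s: v = 0 at t = 15/7 s; triangle areas 45/14 + 40/7 = 125/14 cm
5–10 s: v = 0 at t = 7.5 s; triangle areas 5 + 5 = 10 cm
10–13 s: |½(-4 + -11)(3)| = 22.5 cm
Total distance = 290/7 cm

290/7 cm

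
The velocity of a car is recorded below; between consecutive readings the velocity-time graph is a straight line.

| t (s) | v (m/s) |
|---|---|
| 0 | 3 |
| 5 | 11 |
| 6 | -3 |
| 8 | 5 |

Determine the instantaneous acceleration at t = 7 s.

4 m/s²

Acceleration is the slope of the v-t graph on 6–8 s: (5 − -3)/(8 − 6) = 4 m/s².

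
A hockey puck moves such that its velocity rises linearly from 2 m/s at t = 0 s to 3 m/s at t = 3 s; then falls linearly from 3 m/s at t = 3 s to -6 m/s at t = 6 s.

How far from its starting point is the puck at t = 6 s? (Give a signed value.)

3 m

Net displacement equals the area under the velocity-time graph (areas below the axis count negative).
0–3 s: ½(2 + 3)(3) = 7.5 m
3–6 s: ½(3 + -6)(3) = -4.5 m
Net displacement = 3 m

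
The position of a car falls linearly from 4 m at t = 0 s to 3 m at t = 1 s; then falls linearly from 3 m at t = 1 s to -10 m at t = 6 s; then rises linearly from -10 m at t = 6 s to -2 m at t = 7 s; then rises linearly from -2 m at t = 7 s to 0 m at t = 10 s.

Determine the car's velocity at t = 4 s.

-2.6 m/s

Velocity is the slope of the x-t graph on 1–6 s: (-10 − 3)/(6 − 1) = -2.6 m/s.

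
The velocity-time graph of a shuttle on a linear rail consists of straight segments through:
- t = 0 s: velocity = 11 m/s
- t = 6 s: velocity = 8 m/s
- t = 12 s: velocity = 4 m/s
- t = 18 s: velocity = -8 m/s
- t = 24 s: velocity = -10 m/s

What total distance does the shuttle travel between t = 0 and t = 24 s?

Total distance travelled is ∫|v| dt — sum the magnitudes of each area piece.
0–6 s: |½(11 + 8)(6)| = 57 m
6–12 s: |½(8 + 4)(6)| = 36 m
12–18 s: v = 0 at t = 14 s; triangle areas 4 + 16 = 20 m
18–24 s: |½(-8 + -10)(6)| = 54 m
Total distance = 167 m

167 m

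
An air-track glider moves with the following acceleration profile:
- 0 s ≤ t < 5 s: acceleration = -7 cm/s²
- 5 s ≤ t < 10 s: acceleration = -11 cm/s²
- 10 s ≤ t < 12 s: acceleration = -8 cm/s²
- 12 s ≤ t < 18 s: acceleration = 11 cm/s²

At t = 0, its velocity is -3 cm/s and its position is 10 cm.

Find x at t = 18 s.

On each constant-a segment, Δv = aΔt and Δx = v₀Δt + ½aΔt²; chain segment to segment.
0–5 s: v starts -3 cm/s; Δx = -3·5 + ½·-7·5² = -102.5 cm; v ends -38 cm/s.
5–10 s: v starts -38 cm/s; Δx = -38·5 + ½·-11·5² = -327.5 cm; v ends -93 cm/s.
10–12 s: v starts -93 cm/s; Δx = -93·2 + ½·-8·2² = -202 cm; v ends -109 cm/s.
12–18 s: v starts -109 cm/s; Δx = -109·6 + ½·11·6² = -456 cm; v ends -43 cm/s.
x(18) = 10 + Σ Δx = -1078 cm.

-1078 cm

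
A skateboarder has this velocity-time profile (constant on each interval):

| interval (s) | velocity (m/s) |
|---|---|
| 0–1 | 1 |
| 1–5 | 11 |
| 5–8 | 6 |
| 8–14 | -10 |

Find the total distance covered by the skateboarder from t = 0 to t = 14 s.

123 m

Total distance travelled is ∫|v| dt — sum the magnitudes of each area piece.
0–1 s: |1| × 1 = 1 m
1–5 s: |11| × 4 = 44 m
5–8 s: |6| × 3 = 18 m
8–14 s: |-10| × 6 = 60 m
Total distance = 123 m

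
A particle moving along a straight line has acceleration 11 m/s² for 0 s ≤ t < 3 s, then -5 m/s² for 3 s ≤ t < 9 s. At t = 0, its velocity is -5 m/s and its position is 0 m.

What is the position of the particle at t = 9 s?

112.5 m

On each constant-a segment, Δv = aΔt and Δx = v₀Δt + ½aΔt²; chain segment to segment.
0–3 s: v starts -5 m/s; Δx = -5·3 + ½·11·3² = 34.5 m; v ends 28 m/s.
3–9 s: v starts 28 m/s; Δx = 28·6 + ½·-5·6² = 78 m; v ends -2 m/s.
x(9) = 0 + Σ Δx = 112.5 m.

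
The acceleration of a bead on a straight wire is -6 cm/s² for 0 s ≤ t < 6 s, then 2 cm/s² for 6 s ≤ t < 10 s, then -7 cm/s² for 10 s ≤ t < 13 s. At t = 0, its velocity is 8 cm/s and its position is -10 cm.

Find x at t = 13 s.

-257.5 cm

On each constant-a segment, Δv = aΔt and Δx = v₀Δt + ½aΔt²; chain segment to segment.
0–6 s: v starts 8 cm/s; Δx = 8·6 + ½·-6·6² = -60 cm; v ends -28 cm/s.
6–10 s: v starts -28 cm/s; Δx = -28·4 + ½·2·4² = -96 cm; v ends -20 cm/s.
10–13 s: v starts -20 cm/s; Δx = -20·3 + ½·-7·3² = -91.5 cm; v ends -41 cm/s.
x(13) = -10 + Σ Δx = -257.5 cm.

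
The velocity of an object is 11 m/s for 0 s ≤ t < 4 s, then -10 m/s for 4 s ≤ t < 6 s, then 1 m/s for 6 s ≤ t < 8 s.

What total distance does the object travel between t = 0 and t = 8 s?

66 m

Distance (not displacement) is the total path length: add the absolute areas under v-t.
0–4 s: |11| × 4 = 44 m
4–6 s: |-10| × 2 = 20 m
6–8 s: |1| × 2 = 2 m
Total distance = 66 m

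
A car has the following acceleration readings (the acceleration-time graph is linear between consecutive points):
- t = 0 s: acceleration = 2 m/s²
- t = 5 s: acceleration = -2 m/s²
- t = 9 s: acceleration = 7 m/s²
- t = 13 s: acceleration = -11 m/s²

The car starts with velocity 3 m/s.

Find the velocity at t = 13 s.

5 m/s

Δv equals the area under the a-t graph; then v = v₀ + Δv.
0–5 s: ½(2 + -2)(5) = 0 m/s
5–9 s: ½(-2 + 7)(4) = 10 m/s
9–13 s: ½(7 + -11)(4) = -8 m/s
Δv = 2 m/s, so v(13) = 3 + (2) = 5 m/s.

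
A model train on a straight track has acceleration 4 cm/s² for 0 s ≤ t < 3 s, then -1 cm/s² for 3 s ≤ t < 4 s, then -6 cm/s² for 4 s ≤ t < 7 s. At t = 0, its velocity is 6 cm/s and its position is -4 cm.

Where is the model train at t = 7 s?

On each constant-a segment, Δv = aΔt and Δx = v₀Δt + ½aΔt²; chain segment to segment.
0–3 s: v starts 6 cm/s; Δx = 6·3 + ½·4·3² = 36 cm; v ends 18 cm/s.
3–4 s: v starts 18 cm/s; Δx = 18·1 + ½·-1·1² = 17.5 cm; v ends 17 cm/s.
4–7 s: v starts 17 cm/s; Δx = 17·3 + ½·-6·3² = 24 cm; v ends -1 cm/s.
x(7) = -4 + Σ Δx = 73.5 cm.

73.5 cm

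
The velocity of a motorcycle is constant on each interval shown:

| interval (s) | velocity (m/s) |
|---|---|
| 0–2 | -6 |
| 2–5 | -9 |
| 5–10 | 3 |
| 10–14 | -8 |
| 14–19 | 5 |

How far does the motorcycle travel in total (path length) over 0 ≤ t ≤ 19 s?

111 m

Total distance travelled is ∫|v| dt — sum the magnitudes of each area piece.
0–2 s: |-6| × 2 = 12 m
2–5 s: |-9| × 3 = 27 m
5–10 s: |3| × 5 = 15 m
10–14 s: |-8| × 4 = 32 m
14–19 s: |5| × 5 = 25 m
Total distance = 111 m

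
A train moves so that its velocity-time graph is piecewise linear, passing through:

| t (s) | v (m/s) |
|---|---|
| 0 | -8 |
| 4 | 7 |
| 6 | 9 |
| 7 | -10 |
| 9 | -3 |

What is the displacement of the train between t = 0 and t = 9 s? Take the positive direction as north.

0.5 m

Net displacement equals the area under the velocity-time graph (areas below the axis count negative).
0–4 s: ½(-8 + 7)(4) = -2 m
4–6 s: ½(7 + 9)(2) = 16 m
6–7 s: ½(9 + -10)(1) = -0.5 m
7–9 s: ½(-10 + -3)(2) = -13 m
Net displacement = 0.5 m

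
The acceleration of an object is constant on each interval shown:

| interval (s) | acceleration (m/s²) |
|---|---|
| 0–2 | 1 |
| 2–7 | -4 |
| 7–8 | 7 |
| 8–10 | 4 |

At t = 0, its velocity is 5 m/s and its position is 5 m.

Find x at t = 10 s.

On each constant-a segment, Δv = aΔt and Δx = v₀Δt + ½aΔt²; chain segment to segment.
0–2 s: v starts 5 m/s; Δx = 5·2 + ½·1·2² = 12 m; v ends 7 m/s.
2–7 s: v starts 7 m/s; Δx = 7·5 + ½·-4·5² = -15 m; v ends -13 m/s.
7–8 s: v starts -13 m/s; Δx = -13·1 + ½·7·1² = -9.5 m; v ends -6 m/s.
8–10 s: v starts -6 m/s; Δx = -6·2 + ½·4·2² = -4 m; v ends 2 m/s.
x(10) = 5 + Σ Δx = -11.5 m.

-11.5 m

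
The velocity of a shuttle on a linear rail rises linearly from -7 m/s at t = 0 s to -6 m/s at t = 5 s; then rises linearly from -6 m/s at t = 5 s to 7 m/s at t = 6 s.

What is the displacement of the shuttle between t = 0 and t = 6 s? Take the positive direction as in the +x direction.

-32 m

Net displacement equals the area under the velocity-time graph (areas below the axis count negative).
0–5 s: ½(-7 + -6)(5) = -32.5 m
5–6 s: ½(-6 + 7)(1) = 0.5 m
Net displacement = -32 m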